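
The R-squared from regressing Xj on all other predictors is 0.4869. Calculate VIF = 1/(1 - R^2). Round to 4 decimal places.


Using VIF = 1/(1 - R^2_j):
1 - 0.4869 = 0.5131.
VIF = 1.9489.

1.9489


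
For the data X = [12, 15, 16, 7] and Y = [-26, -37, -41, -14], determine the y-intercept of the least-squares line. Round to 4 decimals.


Compute b1 = -2.9796 from the OLS formula.
With xbar = 12.5000 and ybar = -29.5000, the intercept is:
b0 = -29.5000 - -2.9796 * 12.5000 = 7.7449.

7.7449


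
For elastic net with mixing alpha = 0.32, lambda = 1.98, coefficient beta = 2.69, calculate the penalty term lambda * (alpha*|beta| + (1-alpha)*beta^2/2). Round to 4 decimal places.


Compute:
L1 = 0.32 * 2.69 = 0.8608.
L2 = 0.68 * 2.69^2 / 2 = 2.4603.
Penalty = 1.98 * (0.8608 + 2.4603) = 6.5757.

6.5757


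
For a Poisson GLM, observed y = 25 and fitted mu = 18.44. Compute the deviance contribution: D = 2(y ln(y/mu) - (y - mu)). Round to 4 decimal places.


Compute y*ln(y/mu) = 25*ln(25/18.44) = 25*0.304354 = 7.608850.
y - mu = 6.56.
D = 2*(7.608850 - (6.56)) = 2.097700, which rounds to 2.0977.

2.0977


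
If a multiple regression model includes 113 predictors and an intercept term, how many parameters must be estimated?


Each predictor gets one coefficient, plus one intercept.
Total parameters = 113 + 1 = 114.

114


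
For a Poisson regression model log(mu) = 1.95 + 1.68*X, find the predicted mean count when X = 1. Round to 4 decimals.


eta = 1.95 + 1.68 * 1 = 3.6300.
mu = exp(3.6300) = 37.7128.

37.7128


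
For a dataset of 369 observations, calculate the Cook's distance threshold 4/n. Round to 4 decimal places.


Using the rule of thumb:
Threshold = 4 / 369 = 0.0108.

0.0108


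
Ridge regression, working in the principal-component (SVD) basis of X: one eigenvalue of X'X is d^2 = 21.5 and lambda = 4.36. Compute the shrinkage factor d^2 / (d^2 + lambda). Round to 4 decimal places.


Denominator = d^2 + lambda = 21.5 + 4.36 = 25.8600.
Shrinkage = 21.5 / 25.8600 = 0.8314.

0.8314


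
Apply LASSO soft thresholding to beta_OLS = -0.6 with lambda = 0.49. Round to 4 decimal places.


Absolute value: |-0.6| = 0.6.
Compare to lambda = 0.49.
Since |beta| > lambda, coefficient = sign(beta)*(|beta| - lambda) = -0.1100.

-0.1100


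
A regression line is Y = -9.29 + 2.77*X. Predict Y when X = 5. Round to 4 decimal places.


Substitute X = 5 into the equation:
Y = -9.29 + 2.77 * 5 = -9.29 + 13.8500 = 4.5600.

4.5600


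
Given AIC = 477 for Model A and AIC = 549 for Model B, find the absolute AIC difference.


Absolute difference = |477 - 549| = 72.
The model with lower AIC (A) is preferred.

72


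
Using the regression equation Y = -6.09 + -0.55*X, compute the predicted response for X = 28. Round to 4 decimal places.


Predicted value:
Y = -6.09 + (-0.55)(28) = -6.09 + -15.4000 = -21.4900.

-21.4900


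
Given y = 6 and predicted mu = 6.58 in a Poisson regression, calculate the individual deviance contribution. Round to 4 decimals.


Compute y*ln(y/mu) = 6*ln(6/6.58) = 6*-0.092275 = -0.553650.
y - mu = -0.58.
D = 2*(-0.553650 - (-0.58)) = 0.052700, which rounds to 0.0527.

0.0527


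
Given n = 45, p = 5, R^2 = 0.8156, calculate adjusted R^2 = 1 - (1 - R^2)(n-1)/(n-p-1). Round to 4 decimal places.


Adjusted R^2 = 1 - (1 - R^2) * (n-1)/(n-p-1).
(1 - R^2) = 0.1844.
(n-1)/(n-p-1) = 44/39.
(1 - R^2) * (n-1) = 0.1844 * 44 = 8.1136.
Divide by (n-p-1): 8.1136 / 39 = 0.2080.
Adj R^2 = 1 - 0.2080 = 0.7920.

0.7920


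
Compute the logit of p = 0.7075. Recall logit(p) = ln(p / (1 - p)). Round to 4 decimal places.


1 - p = 0.2925.
p/(1-p) = 2.4188.
logit = ln(2.4188) = 0.8833.

0.8833


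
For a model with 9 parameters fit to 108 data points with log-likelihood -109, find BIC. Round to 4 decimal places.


Compute k*ln(n) = 9*ln(108) = 9*4.682131 = 42.139179.
Then -2*loglik = 218.
BIC = 42.139179 + 218 = 260.139179, which rounds to 260.1392.

260.1392


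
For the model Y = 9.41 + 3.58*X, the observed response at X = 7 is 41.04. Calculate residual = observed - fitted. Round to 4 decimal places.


Predicted = 9.41 + 3.58 * 7 = 34.4700.
Residual = 41.04 - 34.4700 = 6.5700.

6.5700


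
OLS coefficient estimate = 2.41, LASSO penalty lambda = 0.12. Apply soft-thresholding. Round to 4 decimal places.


Check: |2.41| = 2.41 vs lambda = 0.12.
Since |beta| > lambda, coefficient = sign(beta)*(|beta| - lambda) = 2.2900.
Soft-thresholded coefficient = 2.2900.

2.2900


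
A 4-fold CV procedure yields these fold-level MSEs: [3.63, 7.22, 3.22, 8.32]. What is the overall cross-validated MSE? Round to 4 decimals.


Sum of fold MSEs = 22.3900.
Average = 22.3900 / 4 = 5.5975.

5.5975


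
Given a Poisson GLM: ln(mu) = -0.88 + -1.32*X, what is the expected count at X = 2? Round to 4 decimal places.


Compute eta = -0.88 + -1.32 * 2 = -3.5200.
Apply inverse link: mu = e^-3.5200 = 0.0296.

0.0296


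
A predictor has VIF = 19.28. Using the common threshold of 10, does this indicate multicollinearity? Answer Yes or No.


Check: VIF = 19.28 vs threshold = 10.
Since 19.28 >= 10, the answer is Yes.

Yes


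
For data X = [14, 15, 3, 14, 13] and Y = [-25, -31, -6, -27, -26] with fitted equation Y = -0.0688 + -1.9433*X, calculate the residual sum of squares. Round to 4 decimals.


For each point, residual = actual - predicted.
Residuals: [2.2750, -1.7817, -0.1013, 0.2750, -0.6683].
Sum of squared residuals = 8.8826.

8.8826


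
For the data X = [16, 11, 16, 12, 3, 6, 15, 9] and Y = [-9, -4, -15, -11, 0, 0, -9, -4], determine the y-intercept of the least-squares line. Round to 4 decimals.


Compute b1 = -0.9938 from the OLS formula.
With xbar = 11.0000 and ybar = -6.5000, the intercept is:
b0 = -6.5000 - -0.9938 * 11.0000 = 4.4313.

4.4313


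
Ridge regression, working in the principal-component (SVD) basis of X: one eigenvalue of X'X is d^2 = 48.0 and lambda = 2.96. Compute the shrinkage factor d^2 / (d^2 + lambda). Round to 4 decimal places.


d^2 + lambda = 48.0 + 2.96 = 50.9600.
Shrinkage factor = 48.0/50.9600 = 0.9419.

0.9419


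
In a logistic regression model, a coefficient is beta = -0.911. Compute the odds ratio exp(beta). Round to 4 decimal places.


The odds ratio is computed as:
OR = e^(-0.911) = 0.4021.

0.4021


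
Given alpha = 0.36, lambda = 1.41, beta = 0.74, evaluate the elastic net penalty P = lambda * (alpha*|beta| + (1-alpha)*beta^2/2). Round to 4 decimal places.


alpha * |beta| = 0.36 * 0.74 = 0.2664.
(1-alpha) * beta^2/2 = 0.64 * 0.5476/2 = 0.1752.
Total = 1.41 * (0.2664 + 0.1752) = 0.6227.

0.6227


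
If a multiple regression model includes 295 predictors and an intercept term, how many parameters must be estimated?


Total coefficients = number of predictors + 1 (for the intercept).
= 295 + 1 = 296.

296


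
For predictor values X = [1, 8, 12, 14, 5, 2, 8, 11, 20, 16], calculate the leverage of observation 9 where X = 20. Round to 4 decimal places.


n = 10, xbar = 9.7000.
SXX = sum((xi - xbar)^2) = 334.1000.
h = 1/10 + (20 - 9.7000)^2 / 334.1000 = 0.4175.

0.4175


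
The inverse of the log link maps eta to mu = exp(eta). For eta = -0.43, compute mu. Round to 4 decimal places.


Apply the inverse link:
mu = e^-0.43 = 0.6505.

0.6505


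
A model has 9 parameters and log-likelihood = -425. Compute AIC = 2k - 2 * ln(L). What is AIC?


AIC = 2k - 2*loglik = 2(9) - 2(-425).
= 18 + 850 = 868.

868


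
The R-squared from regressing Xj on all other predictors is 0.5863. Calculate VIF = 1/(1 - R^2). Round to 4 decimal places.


Using VIF = 1/(1 - R^2_j):
1 - 0.5863 = 0.4137.
VIF = 2.4172.

2.4172


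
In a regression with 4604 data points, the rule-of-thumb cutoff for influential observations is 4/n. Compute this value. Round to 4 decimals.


Cook's distance cutoff = 4/n = 4/4604.
= 0.0009.

0.0009


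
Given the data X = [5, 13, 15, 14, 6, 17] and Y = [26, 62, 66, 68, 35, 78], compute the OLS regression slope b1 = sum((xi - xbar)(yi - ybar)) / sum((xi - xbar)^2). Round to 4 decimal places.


Calculate xbar = 11.6667, ybar = 55.8333.
S_xx = 123.3333, S_xy = 505.6667.
Using b1 = S_xy / S_xx = 505.6667 / 123.3333, we get b1 = 4.1000.

4.1000


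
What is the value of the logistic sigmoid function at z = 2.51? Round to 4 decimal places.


Compute exp(-2.5100) = 0.0813.
Sigmoid = 1 / (1 + 0.0813) = 1 / 1.0813 = 0.9248.

0.9248


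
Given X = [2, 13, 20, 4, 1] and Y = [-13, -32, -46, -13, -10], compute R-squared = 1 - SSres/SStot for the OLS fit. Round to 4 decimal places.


Fit the OLS line: b0 = -7.6296, b1 = -1.8963.
SSres = 7.8963.
SStot = 978.8000.
R^2 = 1 - 7.8963/978.8000 = 0.9919.

0.9919


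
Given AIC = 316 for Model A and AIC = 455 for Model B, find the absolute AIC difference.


Compute |316 - 455| = 139.
Model A has the smaller AIC.

139


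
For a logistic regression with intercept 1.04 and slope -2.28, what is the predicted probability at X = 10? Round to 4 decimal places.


Linear predictor: z = 1.04 + -2.28 * 10 = -21.7600.
P = 1/(1 + exp(21.7600)) = 1/(1 + 2819992324.2625) = 0.0000.

0.0000


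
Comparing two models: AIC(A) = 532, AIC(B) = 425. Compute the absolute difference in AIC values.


Absolute difference = |532 - 425| = 107.
The model with lower AIC (B) is preferred.

107


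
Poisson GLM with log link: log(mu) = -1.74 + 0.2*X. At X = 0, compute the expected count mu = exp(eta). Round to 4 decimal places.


eta = -1.74 + 0.2 * 0 = -1.7400.
mu = exp(-1.7400) = 0.1755.

0.1755


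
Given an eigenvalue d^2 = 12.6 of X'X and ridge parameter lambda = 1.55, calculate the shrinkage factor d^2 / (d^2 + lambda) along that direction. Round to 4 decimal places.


d^2 + lambda = 12.6 + 1.55 = 14.1500.
Shrinkage factor = 12.6/14.1500 = 0.8905.

0.8905


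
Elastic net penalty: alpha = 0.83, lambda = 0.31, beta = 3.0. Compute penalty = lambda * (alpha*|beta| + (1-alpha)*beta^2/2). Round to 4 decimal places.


L1 component = 0.83 * |3.0| = 2.4900.
L2 component = 0.17 * 3.0^2 / 2 = 0.7650.
Penalty = 0.31 * (2.4900 + 0.7650) = 0.31 * 3.2550 = 1.0091.

1.0091


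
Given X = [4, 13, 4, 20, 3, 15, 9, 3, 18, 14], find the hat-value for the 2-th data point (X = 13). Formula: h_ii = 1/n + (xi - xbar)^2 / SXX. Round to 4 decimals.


Compute xbar = 10.3000 with n = 10 observations.
SXX = 384.1000.
Leverage = 1/10 + (13 - 10.3000)^2/384.1000 = 0.1190.

0.1190


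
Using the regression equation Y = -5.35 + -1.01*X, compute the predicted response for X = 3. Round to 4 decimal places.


Plug X = 3 into Y = -5.35 + -1.01*X:
Y = -5.35 + -3.0300 = -8.3800.

-8.3800


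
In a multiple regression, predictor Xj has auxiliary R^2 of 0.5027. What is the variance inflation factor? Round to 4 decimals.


VIF = 1 / (1 - 0.5027).
= 1 / 0.4973 = 2.0109.

2.0109


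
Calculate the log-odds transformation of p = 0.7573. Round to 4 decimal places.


1 - p = 0.2427.
p/(1-p) = 3.1203.
logit = ln(3.1203) = 1.1379.

1.1379


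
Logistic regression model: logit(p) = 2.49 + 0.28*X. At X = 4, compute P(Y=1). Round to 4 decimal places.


Linear predictor: z = 2.49 + 0.28 * 4 = 3.6100.
P = 1/(1 + exp(-3.6100)) = 1/(1 + 0.0271) = 0.9737.

0.9737


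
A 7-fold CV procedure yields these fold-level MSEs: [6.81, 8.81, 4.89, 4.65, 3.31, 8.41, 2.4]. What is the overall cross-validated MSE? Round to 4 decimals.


Total MSE across folds = 39.2800.
CV-MSE = 39.2800/7 = 5.6114.

5.6114


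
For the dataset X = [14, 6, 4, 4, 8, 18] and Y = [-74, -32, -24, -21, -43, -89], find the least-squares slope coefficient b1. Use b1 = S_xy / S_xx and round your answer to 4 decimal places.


The sample means are xbar = 9.0000 and ybar = -47.1667.
Compute S_xx = 166.0000 and S_xy = -807.0000.
Slope b1 = S_xy / S_xx = -807.0000 / 166.0000 = -4.8614.

-4.8614


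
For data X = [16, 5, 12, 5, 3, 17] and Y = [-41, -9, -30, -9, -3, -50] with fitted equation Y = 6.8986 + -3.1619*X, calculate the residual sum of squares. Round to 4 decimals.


Predicted values from Y = 6.8986 + -3.1619*X.
Residuals: [2.6918, -0.0891, 1.0442, -0.0891, -0.4129, -3.1463].
SSres = 18.4217.

18.4217


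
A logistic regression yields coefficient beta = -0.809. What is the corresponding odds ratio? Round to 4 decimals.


Odds ratio = exp(beta) = exp(-0.809).
= 0.4453.

0.4453


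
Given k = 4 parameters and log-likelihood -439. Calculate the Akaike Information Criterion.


Compute:
2k = 2*4 = 8.
-2*loglik = -2*(-439) = 878.
AIC = 8 + 878 = 886.

886


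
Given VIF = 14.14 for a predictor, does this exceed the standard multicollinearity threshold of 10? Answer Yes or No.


The threshold is 10.
VIF = 14.14 is >= 10.
Multicollinearity indication: Yes.

Yes


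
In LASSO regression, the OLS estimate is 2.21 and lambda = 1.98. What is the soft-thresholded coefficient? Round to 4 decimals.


Check: |2.21| = 2.21 vs lambda = 1.98.
Since |beta| > lambda, coefficient = sign(beta)*(|beta| - lambda) = 0.2300.
Soft-thresholded coefficient = 0.2300.

0.2300


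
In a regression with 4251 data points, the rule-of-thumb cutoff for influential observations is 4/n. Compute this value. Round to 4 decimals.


Using the rule of thumb:
Threshold = 4 / 4251 = 0.0009.

0.0009


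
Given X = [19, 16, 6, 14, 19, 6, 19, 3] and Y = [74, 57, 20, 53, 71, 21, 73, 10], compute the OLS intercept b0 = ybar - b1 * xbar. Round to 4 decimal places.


The slope is b1 = 3.9295.
Sample means are xbar = 12.7500 and ybar = 47.3750.
Intercept: b0 = 47.3750 - (3.9295)(12.7500) = -2.7258.

-2.7258


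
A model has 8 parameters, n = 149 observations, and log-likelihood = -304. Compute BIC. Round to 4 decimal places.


ln(149) = 5.003946.
k * ln(n) = 8 * 5.003946 = 40.031568.
-2L = 608.
BIC = 40.031568 + 608 = 648.031568, which rounds to 648.0316.

648.0316


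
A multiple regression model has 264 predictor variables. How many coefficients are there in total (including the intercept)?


Including the intercept, the model has 264 predictor coefficients + 1 intercept.
Total = 265.

265


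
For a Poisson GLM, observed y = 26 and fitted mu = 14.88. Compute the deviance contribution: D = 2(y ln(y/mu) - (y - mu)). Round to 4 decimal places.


First: ln(26/14.88) = 0.558079.
Then: 26 * 0.558079 = 14.510054.
y - mu = 26 - 14.88 = 11.12.
D = 2(14.510054 - 11.12) = 6.780108, which rounds to 6.7801.

6.7801


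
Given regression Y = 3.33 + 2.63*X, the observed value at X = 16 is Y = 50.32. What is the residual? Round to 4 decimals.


Predicted = 3.33 + 2.63 * 16 = 45.4100.
Residual = 50.32 - 45.4100 = 4.9100.

4.9100


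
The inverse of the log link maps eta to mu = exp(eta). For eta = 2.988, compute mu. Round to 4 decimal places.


Apply the inverse link:
mu = e^2.988 = 19.8460.

19.8460


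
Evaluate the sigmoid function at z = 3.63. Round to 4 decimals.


Compute exp(-3.6300) = 0.0265.
Sigmoid = 1 / (1 + 0.0265) = 1 / 1.0265 = 0.9742.

0.9742


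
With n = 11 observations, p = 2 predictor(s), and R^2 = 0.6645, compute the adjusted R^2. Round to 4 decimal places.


Adjusted R^2 = 1 - (1 - R^2) * (n-1)/(n-p-1).
(1 - R^2) = 0.3355.
(n-1)/(n-p-1) = 10/8.
(1 - R^2) * (n-1) = 0.3355 * 10 = 3.3550.
Divide by (n-p-1): 3.3550 / 8 = 0.4194.
Adj R^2 = 1 - 0.4194 = 0.5806.

0.5806


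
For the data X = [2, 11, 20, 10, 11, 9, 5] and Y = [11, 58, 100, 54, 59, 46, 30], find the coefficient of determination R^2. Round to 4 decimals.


Fit the OLS line: b0 = 3.6806, b1 = 4.8858.
SSres = 19.2187.
SStot = 4588.8571.
R^2 = 1 - 19.2187/4588.8571 = 0.9958.

0.9958


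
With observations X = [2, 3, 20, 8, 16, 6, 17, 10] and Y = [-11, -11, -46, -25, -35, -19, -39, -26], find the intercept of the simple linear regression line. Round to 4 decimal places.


First find the slope: b1 = -1.8866.
Means: xbar = 10.2500, ybar = -26.5000.
b0 = ybar - b1 * xbar = -26.5000 - -1.8866 * 10.2500 = -7.1622.

-7.1622


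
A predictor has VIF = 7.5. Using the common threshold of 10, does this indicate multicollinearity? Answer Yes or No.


Check: VIF = 7.5 vs threshold = 10.
Since 7.5 < 10, the answer is No.

No


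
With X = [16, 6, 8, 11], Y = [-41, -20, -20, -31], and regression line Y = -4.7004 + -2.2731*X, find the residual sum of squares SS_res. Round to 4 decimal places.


Compute predicted values, then residuals = yi - yhat_i.
Residuals: [0.0700, -1.6610, 2.8852, -1.2955].
SSres = sum(residual^2) = 12.7665.

12.7665


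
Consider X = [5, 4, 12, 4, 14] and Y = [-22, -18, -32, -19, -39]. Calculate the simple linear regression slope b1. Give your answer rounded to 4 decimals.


Calculate xbar = 7.8000, ybar = -26.0000.
S_xx = 92.8000, S_xy = -174.0000.
Using b1 = S_xy / S_xx = -174.0000 / 92.8000, we get b1 = -1.8750.

-1.8750


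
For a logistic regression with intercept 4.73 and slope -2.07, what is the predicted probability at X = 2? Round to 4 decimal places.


Linear predictor: z = 4.73 + -2.07 * 2 = 0.5900.
P = 1/(1 + exp(-0.5900)) = 1/(1 + 0.5543) = 0.6434.

0.6434


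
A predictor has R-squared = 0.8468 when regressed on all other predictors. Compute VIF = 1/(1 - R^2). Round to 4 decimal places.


Denominator: 1 - 0.8468 = 0.1532.
VIF = 1 / 0.1532 = 6.5274.

6.5274


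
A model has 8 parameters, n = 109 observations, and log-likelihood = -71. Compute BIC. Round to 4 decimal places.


Compute k*ln(n) = 8*ln(109) = 8*4.691348 = 37.530784.
Then -2*loglik = 142.
BIC = 37.530784 + 142 = 179.530784, which rounds to 179.5308.

179.5308


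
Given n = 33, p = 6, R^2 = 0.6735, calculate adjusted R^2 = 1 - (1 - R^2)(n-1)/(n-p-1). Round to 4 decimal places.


Plug in: Adj R^2 = 1 - (1 - 0.6735) * 32/26.
= 1 - 0.3265 * 32/26
= 1 - 10.4480 / 26
= 1 - 0.4018 = 0.5982.

0.5982


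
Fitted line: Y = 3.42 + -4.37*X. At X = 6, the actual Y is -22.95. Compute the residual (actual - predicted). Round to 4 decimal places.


Predicted = 3.42 + -4.37 * 6 = -22.8000.
Residual = -22.95 - -22.8000 = -0.1500.

-0.1500


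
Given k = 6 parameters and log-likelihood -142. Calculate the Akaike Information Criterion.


AIC = 2*6 - 2*(-142).
= 12 + 284 = 296.

296


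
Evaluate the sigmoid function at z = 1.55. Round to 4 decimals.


exp(-1.5500) = 0.2122.
1 + exp(-z) = 1.2122.
sigmoid = 1/1.2122 = 0.8249.

0.8249


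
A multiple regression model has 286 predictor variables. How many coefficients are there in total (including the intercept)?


Each predictor gets one coefficient, plus one intercept.
Total parameters = 286 + 1 = 287.

287


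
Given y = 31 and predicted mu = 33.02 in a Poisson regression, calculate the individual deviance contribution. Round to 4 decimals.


First: ln(31/33.02) = -0.063126.
Then: 31 * -0.063126 = -1.956906.
y - mu = 31 - 33.02 = -2.02.
D = 2(-1.956906 - -2.02) = 0.126188, which rounds to 0.1262.

0.1262


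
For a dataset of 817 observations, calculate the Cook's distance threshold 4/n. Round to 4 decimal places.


The threshold is 4/n.
4/817 = 0.0049.

0.0049


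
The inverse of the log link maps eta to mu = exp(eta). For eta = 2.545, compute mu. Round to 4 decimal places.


mu = exp(eta) = exp(2.545).
= 12.7432.

12.7432


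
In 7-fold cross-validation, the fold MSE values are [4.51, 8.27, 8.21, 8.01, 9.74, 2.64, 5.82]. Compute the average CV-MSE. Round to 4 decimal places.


Add all fold MSEs: 47.2000.
Divide by k = 7: 47.2000/7 = 6.7429.

6.7429


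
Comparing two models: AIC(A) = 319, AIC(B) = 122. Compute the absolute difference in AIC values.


Compute |319 - 122| = 197.
Model B has the smaller AIC.

197


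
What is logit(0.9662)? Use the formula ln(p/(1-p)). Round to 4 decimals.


The odds are p/(1-p) = 0.9662 / 0.0338 = 28.5858.
logit(p) = ln(28.5858) = 3.3529.

3.3529


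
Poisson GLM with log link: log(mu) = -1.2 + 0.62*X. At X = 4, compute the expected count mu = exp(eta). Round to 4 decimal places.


Compute eta = -1.2 + 0.62 * 4 = 1.2800.
Apply inverse link: mu = e^1.2800 = 3.5966.

3.5966


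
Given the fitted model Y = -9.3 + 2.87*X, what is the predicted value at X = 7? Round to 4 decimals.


Predicted value:
Y = -9.3 + (2.87)(7) = -9.3 + 20.0900 = 10.7900.

10.7900


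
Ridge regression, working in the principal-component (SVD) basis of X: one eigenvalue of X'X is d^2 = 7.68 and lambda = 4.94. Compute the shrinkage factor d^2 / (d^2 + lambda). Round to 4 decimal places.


Compute the denominator: 7.68 + 4.94 = 12.6200.
Shrinkage factor = 7.68 / 12.6200 = 0.6086.

0.6086


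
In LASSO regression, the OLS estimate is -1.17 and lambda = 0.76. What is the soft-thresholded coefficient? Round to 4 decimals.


Check: |-1.17| = 1.17 vs lambda = 0.76.
Since |beta| > lambda, coefficient = sign(beta)*(|beta| - lambda) = -0.4100.
Soft-thresholded coefficient = -0.4100.

-0.4100


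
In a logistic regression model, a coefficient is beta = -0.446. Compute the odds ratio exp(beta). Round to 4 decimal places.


Odds ratio = exp(beta) = exp(-0.446).
= 0.6402.

0.6402


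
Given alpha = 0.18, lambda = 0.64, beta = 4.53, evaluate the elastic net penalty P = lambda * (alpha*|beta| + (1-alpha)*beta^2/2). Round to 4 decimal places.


Compute:
L1 = 0.18 * 4.53 = 0.8154.
L2 = 0.82 * 4.53^2 / 2 = 8.4136.
Penalty = 0.64 * (0.8154 + 8.4136) = 5.9065.

5.9065


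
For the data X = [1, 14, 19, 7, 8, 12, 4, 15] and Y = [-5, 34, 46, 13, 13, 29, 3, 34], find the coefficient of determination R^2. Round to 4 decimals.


The fitted line is Y = -8.0313 + 2.8906*X.
SSres = 15.8125, SStot = 2154.8750.
R^2 = 1 - SSres/SStot = 0.9927.

0.9927


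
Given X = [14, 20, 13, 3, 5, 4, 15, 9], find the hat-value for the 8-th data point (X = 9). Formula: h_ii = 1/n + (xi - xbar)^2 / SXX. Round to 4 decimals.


n = 8, xbar = 10.3750.
SXX = sum((xi - xbar)^2) = 259.8750.
h = 1/8 + (9 - 10.3750)^2 / 259.8750 = 0.1323.

0.1323


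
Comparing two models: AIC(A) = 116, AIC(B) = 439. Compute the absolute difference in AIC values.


Compute |116 - 439| = 323.
Model A has the smaller AIC.

323


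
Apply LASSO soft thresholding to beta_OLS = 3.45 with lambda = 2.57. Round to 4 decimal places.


Check: |3.45| = 3.45 vs lambda = 2.57.
Since |beta| > lambda, coefficient = sign(beta)*(|beta| - lambda) = 0.8800.
Soft-thresholded coefficient = 0.8800.

0.8800


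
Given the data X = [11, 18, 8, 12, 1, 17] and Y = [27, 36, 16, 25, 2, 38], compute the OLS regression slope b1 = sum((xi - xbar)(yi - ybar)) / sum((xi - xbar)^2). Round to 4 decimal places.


First compute the means: xbar = 11.1667, ybar = 24.0000.
Then S_xx = sum((xi - xbar)^2) = 194.8333.
S_xy = sum((xi - xbar)(yi - ybar)) = 413.0000.
b1 = S_xy / S_xx = 413.0000 / 194.8333 = 2.1198.

2.1198


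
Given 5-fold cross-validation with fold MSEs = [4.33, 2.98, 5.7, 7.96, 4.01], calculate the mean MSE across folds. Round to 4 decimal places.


Add all fold MSEs: 24.9800.
Divide by k = 5: 24.9800/5 = 4.9960.

4.9960


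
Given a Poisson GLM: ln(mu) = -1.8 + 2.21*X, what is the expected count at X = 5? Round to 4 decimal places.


Compute eta = -1.8 + 2.21 * 5 = 9.2500.
Apply inverse link: mu = e^9.2500 = 10404.5657.

10404.5657


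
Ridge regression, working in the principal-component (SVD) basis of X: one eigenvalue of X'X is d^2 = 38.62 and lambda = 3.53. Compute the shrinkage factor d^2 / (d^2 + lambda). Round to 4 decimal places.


Denominator = d^2 + lambda = 38.62 + 3.53 = 42.1500.
Shrinkage = 38.62 / 42.1500 = 0.9163.

0.9163


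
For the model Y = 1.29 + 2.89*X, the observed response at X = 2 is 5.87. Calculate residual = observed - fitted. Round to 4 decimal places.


Predicted = 1.29 + 2.89 * 2 = 7.0700.
Residual = 5.87 - 7.0700 = -1.2000.

-1.2000


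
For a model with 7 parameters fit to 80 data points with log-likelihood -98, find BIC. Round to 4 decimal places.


Compute k*ln(n) = 7*ln(80) = 7*4.382027 = 30.674189.
Then -2*loglik = 196.
BIC = 30.674189 + 196 = 226.674189, which rounds to 226.6742.

226.6742


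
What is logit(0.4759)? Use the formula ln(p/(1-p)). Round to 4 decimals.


1 - p = 0.5241.
p/(1-p) = 0.9080.
logit = ln(0.9080) = -0.0965.

-0.0965


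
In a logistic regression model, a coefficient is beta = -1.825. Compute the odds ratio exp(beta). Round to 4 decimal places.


The odds ratio is computed as:
OR = e^(-1.825) = 0.1612.

0.1612


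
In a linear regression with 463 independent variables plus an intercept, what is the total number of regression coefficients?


Including the intercept, the model has 463 predictor coefficients + 1 intercept.
Total = 464.

464


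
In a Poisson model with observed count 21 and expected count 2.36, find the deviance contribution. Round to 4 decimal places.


y/mu = 21/2.36 = 8.898305 (approx.), and ln(21/2.36) = 2.185861.
y * ln(y/mu) = 21 * 2.185861 = 45.903081.
y - mu = 18.64.
D = 2 * (45.903081 - 18.64) = 54.526162, which rounds to 54.5262.

54.5262


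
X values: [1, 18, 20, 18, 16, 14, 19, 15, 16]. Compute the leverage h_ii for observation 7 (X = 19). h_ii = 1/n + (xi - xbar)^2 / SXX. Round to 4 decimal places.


Mean of X: xbar = 15.2222.
SXX = 257.5556.
For X = 19: h = 1/9 + (19 - 15.2222)^2/257.5556 = 0.1665.

0.1665


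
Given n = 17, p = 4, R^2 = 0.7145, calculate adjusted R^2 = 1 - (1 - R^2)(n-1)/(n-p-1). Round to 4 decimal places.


Plug in: Adj R^2 = 1 - (1 - 0.7145) * 16/12.
= 1 - 0.2855 * 16/12
= 1 - 4.5680 / 12
= 1 - 0.3807 = 0.6193.

0.6193


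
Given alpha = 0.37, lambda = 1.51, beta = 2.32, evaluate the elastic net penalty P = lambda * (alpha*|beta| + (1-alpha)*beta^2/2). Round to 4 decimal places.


alpha * |beta| = 0.37 * 2.32 = 0.8584.
(1-alpha) * beta^2/2 = 0.63 * 5.3824/2 = 1.6955.
Total = 1.51 * (0.8584 + 1.6955) = 3.8563.

3.8563


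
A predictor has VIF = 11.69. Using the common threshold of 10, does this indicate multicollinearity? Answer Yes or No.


The threshold is 10.
VIF = 11.69 is >= 10.
Multicollinearity indication: Yes.

Yes


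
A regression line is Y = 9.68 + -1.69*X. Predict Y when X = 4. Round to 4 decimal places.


Substitute X = 4 into the equation:
Y = 9.68 + -1.69 * 4 = 9.68 + -6.7600 = 2.9200.

2.9200


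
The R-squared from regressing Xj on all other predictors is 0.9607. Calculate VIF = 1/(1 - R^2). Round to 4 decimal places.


VIF = 1 / (1 - 0.9607).
= 1 / 0.0393 = 25.4453.

25.4453


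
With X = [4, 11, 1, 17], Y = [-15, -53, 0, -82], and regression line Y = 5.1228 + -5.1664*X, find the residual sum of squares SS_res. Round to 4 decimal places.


Compute predicted values, then residuals = yi - yhat_i.
Residuals: [0.5428, -1.2924, 0.0436, 0.7060].
SSres = sum(residual^2) = 2.4653.

2.4653


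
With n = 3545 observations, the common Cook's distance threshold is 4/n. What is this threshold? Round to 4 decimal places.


Cook's distance cutoff = 4/n = 4/3545.
= 0.0011.

0.0011


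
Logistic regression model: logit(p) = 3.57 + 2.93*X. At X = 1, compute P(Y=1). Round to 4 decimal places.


z = 3.57 + 2.93 * 1 = 6.5000.
Sigmoid: P = 1 / (1 + exp(-6.5000)) = 0.9985.

0.9985


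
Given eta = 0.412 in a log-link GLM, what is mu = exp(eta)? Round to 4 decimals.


The inverse log link gives:
mu = exp(0.412) = 1.5098.

1.5098


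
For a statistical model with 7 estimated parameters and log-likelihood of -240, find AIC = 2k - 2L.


AIC = 2*7 - 2*(-240).
= 14 + 480 = 494.

494


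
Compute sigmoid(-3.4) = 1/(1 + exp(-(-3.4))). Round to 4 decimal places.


Compute exp(3.4000) = 29.9641.
Sigmoid = 1 / (1 + 29.9641) = 1 / 30.9641 = 0.0323.

0.0323


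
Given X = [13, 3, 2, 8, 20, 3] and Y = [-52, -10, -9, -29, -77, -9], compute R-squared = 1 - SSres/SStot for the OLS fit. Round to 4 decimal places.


After computing the OLS fit (b0=1.1753, b1=-3.9398):
SSres = 14.4107, SStot = 3970.0000.
R^2 = 1 - 14.4107/3970.0000 = 0.9964.

0.9964


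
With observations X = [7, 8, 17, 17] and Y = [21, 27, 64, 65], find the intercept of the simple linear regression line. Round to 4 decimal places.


First find the slope: b1 = 4.2727.
Means: xbar = 12.2500, ybar = 44.2500.
b0 = ybar - b1 * xbar = 44.2500 - 4.2727 * 12.2500 = -8.0909.

-8.0909


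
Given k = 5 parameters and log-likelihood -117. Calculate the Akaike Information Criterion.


AIC = 2*5 - 2*(-117).
= 10 + 234 = 244.

244


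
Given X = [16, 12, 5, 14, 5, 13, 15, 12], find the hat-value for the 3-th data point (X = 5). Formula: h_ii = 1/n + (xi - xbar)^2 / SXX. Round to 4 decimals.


Mean of X: xbar = 11.5000.
SXX = 126.0000.
For X = 5: h = 1/8 + (5 - 11.5000)^2/126.0000 = 0.4603.

0.4603


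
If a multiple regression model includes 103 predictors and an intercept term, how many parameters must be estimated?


Including the intercept, the model has 103 predictor coefficients + 1 intercept.
Total = 104.

104


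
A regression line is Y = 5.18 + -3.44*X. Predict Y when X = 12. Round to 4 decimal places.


Predicted value:
Y = 5.18 + (-3.44)(12) = 5.18 + -41.2800 = -36.1000.

-36.1000


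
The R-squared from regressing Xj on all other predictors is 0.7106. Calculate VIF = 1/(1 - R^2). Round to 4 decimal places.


Denominator: 1 - 0.7106 = 0.2894.
VIF = 1 / 0.2894 = 3.4554.

3.4554


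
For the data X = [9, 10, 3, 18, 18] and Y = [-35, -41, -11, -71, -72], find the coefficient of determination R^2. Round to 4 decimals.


The fitted line is Y = 0.6247 + -4.0194*X.
SSres = 3.1380, SStot = 2672.0000.
R^2 = 1 - SSres/SStot = 0.9988.

0.9988


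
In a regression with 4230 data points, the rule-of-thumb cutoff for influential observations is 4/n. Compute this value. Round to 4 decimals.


The threshold is 4/n.
4/4230 = 0.0009.

0.0009


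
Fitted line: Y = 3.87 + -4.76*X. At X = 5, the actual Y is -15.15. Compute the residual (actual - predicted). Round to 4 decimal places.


Predicted = 3.87 + -4.76 * 5 = -19.9300.
Residual = -15.15 - -19.9300 = 4.7800.

4.7800


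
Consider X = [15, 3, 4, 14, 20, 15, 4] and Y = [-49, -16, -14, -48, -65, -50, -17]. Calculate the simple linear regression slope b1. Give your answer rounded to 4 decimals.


First compute the means: xbar = 10.7143, ybar = -37.0000.
Then S_xx = sum((xi - xbar)^2) = 283.4286.
S_xy = sum((xi - xbar)(yi - ybar)) = -854.0000.
b1 = S_xy / S_xx = -854.0000 / 283.4286 = -3.0131.

-3.0131


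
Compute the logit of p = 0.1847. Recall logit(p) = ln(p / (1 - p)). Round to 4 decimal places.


The odds are p/(1-p) = 0.1847 / 0.8153 = 0.2265.
logit(p) = ln(0.2265) = -1.4848.

-1.4848


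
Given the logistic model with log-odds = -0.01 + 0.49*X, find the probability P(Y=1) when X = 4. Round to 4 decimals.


Compute z = -0.01 + (0.49)(4) = 1.9500.
exp(-z) = 0.1423.
P = 1/(1 + 0.1423) = 0.8754.

0.8754


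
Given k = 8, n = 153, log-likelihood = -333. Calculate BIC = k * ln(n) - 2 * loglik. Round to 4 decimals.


Compute k*ln(n) = 8*ln(153) = 8*5.030438 = 40.243504.
Then -2*loglik = 666.
BIC = 40.243504 + 666 = 706.243504, which rounds to 706.2435.

706.2435


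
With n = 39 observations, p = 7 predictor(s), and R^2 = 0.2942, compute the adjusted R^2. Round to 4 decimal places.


Using the formula:
(1 - 0.2942) = 0.7058.
Multiply by 38/31: 0.7058 * 38 = 26.8204, then 26.8204 / 31 = 0.8652.
Adj R^2 = 1 - 0.8652 = 0.1348.

0.1348


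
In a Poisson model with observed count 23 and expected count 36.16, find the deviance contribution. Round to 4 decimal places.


y/mu = 23/36.16 = 0.636062 (approx.), and ln(23/36.16) = -0.452459.
y * ln(y/mu) = 23 * -0.452459 = -10.406557.
y - mu = -13.16.
D = 2 * (-10.406557 - -13.16) = 5.506886, which rounds to 5.5069.

5.5069


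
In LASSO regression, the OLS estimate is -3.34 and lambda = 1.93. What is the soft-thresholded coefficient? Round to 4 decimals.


Absolute value: |-3.34| = 3.34.
Compare to lambda = 1.93.
Since |beta| > lambda, coefficient = sign(beta)*(|beta| - lambda) = -1.4100.

-1.4100


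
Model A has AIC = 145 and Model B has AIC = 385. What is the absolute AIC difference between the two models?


Absolute difference = |145 - 385| = 240.
The model with lower AIC (A) is preferred.

240


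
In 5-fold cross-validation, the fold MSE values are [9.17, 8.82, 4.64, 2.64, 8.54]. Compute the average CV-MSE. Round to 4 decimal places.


Sum of fold MSEs = 33.8100.
Average = 33.8100 / 5 = 6.7620.

6.7620


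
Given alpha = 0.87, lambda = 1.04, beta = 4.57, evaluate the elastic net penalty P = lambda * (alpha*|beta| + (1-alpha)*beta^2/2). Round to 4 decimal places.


L1 component = 0.87 * |4.57| = 3.9759.
L2 component = 0.13 * 4.57^2 / 2 = 1.3575.
Penalty = 1.04 * (3.9759 + 1.3575) = 1.04 * 5.3334 = 5.5468.

5.5468


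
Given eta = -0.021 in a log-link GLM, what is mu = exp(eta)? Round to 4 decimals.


The inverse log link gives:
mu = exp(-0.021) = 0.9792.

0.9792


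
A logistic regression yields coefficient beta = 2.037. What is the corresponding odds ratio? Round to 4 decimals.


The odds ratio is computed as:
OR = e^(2.037) = 7.6676.

7.6676


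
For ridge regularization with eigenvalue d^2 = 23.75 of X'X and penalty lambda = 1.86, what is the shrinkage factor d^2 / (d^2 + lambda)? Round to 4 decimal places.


Compute the denominator: 23.75 + 1.86 = 25.6100.
Shrinkage factor = 23.75 / 25.6100 = 0.9274.

0.9274


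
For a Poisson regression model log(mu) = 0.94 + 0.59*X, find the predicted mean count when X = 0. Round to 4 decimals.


Compute eta = 0.94 + 0.59 * 0 = 0.9400.
Apply inverse link: mu = e^0.9400 = 2.5600.

2.5600


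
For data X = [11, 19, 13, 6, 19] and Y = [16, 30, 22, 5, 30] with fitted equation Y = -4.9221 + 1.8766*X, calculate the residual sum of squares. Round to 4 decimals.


Predicted values from Y = -4.9221 + 1.8766*X.
Residuals: [0.2795, -0.7333, 2.5263, -1.3375, -0.7333].
SSres = 9.3247.

9.3247


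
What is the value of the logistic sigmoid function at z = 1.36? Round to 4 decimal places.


First, exp(-1.3600) = 0.2567.
Then sigma(z) = 1/(1 + 0.2567) = 0.7958.

0.7958


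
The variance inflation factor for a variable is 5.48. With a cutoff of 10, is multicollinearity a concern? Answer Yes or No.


Check: VIF = 5.48 vs threshold = 10.
Since 5.48 < 10, the answer is No.

No


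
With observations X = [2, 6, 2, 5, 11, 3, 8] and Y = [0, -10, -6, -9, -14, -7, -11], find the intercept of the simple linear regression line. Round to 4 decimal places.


Compute b1 = -1.1674 from the OLS formula.
With xbar = 5.2857 and ybar = -8.1429, the intercept is:
b0 = -8.1429 - -1.1674 * 5.2857 = -1.9725.

-1.9725


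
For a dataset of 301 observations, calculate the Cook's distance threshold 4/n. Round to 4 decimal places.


Using the rule of thumb:
Threshold = 4 / 301 = 0.0133.

0.0133


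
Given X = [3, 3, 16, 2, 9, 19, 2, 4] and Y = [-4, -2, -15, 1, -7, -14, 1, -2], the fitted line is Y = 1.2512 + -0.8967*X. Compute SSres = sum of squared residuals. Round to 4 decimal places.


For each point, residual = actual - predicted.
Residuals: [-2.5611, -0.5611, -1.9040, 1.5422, -0.1809, 1.7861, 1.5422, 0.3356].
Sum of squared residuals = 18.5915.

18.5915


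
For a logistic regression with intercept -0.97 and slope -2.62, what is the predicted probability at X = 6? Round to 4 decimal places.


z = -0.97 + -2.62 * 6 = -16.6900.
Sigmoid: P = 1 / (1 + exp(16.6900)) = 0.0000.

0.0000


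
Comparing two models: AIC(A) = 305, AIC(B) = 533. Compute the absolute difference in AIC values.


Absolute difference = |305 - 533| = 228.
The model with lower AIC (A) is preferred.

228


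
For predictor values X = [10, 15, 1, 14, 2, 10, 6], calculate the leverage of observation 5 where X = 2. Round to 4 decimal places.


n = 7, xbar = 8.2857.
SXX = sum((xi - xbar)^2) = 181.4286.
h = 1/7 + (2 - 8.2857)^2 / 181.4286 = 0.3606.

0.3606


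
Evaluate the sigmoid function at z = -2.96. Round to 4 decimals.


exp(2.9600) = 19.2980.
1 + exp(-z) = 20.2980.
sigmoid = 1/20.2980 = 0.0493.

0.0493


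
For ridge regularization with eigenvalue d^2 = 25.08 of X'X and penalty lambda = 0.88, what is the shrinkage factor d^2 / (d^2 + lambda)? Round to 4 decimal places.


Compute the denominator: 25.08 + 0.88 = 25.9600.
Shrinkage factor = 25.08 / 25.9600 = 0.9661.

0.9661


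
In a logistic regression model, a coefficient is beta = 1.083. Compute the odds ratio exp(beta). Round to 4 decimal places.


exp(1.083) = 2.9535.
So the odds ratio is 2.9535.

2.9535


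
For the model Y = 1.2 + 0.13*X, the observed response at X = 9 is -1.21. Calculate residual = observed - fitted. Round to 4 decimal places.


Fitted value at X = 9 is yhat = 1.2 + 0.13*9 = 2.3700.
Residual = -1.21 - 2.3700 = -3.5800.

-3.5800


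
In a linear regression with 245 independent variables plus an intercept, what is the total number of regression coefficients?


Total coefficients = number of predictors + 1 (for the intercept).
= 245 + 1 = 246.

246


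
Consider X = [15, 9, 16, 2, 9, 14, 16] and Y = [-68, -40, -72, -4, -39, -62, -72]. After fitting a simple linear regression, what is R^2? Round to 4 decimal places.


The fitted line is Y = 4.8127 + -4.8233*X.
SSres = 3.8092, SStot = 3766.0000.
R^2 = 1 - SSres/SStot = 0.9990.

0.9990


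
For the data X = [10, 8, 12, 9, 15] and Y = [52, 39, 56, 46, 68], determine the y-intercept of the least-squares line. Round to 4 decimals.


First find the slope: b1 = 3.8701.
Means: xbar = 10.8000, ybar = 52.2000.
b0 = ybar - b1 * xbar = 52.2000 - 3.8701 * 10.8000 = 10.4026.

10.4026


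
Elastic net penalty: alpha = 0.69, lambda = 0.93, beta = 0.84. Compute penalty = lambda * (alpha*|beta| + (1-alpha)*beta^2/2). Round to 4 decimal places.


Compute:
L1 = 0.69 * 0.84 = 0.5796.
L2 = 0.31 * 0.84^2 / 2 = 0.1094.
Penalty = 0.93 * (0.5796 + 0.1094) = 0.6407.

0.6407


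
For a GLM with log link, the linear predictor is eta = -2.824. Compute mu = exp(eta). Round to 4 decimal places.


mu = exp(eta) = exp(-2.824).
= 0.0594.

0.0594


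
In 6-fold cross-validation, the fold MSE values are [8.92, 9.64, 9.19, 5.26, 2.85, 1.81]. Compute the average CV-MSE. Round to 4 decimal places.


Sum of fold MSEs = 37.6700.
Average = 37.6700 / 6 = 6.2783.

6.2783


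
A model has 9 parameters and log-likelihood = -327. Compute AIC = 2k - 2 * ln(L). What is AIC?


AIC = 2*9 - 2*(-327).
= 18 + 654 = 672.

672


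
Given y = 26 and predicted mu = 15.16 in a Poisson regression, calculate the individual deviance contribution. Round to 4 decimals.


First: ln(26/15.16) = 0.539436.
Then: 26 * 0.539436 = 14.025336.
y - mu = 26 - 15.16 = 10.84.
D = 2(14.025336 - 10.84) = 6.370672, which rounds to 6.3707.

6.3707


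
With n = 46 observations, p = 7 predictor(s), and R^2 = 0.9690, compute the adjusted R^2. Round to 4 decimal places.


Using the formula:
(1 - 0.9690) = 0.0310.
Multiply by 45/38: 0.0310 * 45 = 1.3950, then 1.3950 / 38 = 0.0367.
Adj R^2 = 1 - 0.0367 = 0.9633.

0.9633


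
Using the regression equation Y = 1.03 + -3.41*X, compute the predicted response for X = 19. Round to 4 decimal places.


Plug X = 19 into Y = 1.03 + -3.41*X:
Y = 1.03 + -64.7900 = -63.7600.

-63.7600


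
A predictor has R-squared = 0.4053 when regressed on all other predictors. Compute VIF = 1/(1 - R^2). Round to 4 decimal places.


Using VIF = 1/(1 - R^2_j):
1 - 0.4053 = 0.5947.
VIF = 1.6815.

1.6815


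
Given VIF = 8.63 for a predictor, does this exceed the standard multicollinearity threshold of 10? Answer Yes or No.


Check: VIF = 8.63 vs threshold = 10.
Since 8.63 < 10, the answer is No.

No


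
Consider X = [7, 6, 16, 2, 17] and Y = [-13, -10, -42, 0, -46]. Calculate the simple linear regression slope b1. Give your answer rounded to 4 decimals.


Calculate xbar = 9.6000, ybar = -22.2000.
S_xx = 173.2000, S_xy = -539.4000.
Using b1 = S_xy / S_xx = -539.4000 / 173.2000, we get b1 = -3.1143.

-3.1143
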